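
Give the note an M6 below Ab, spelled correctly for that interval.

A down a major sixth is C, so the target letter is C.
From Ab, a major sixth is 9 semitones down: Cb.

Cb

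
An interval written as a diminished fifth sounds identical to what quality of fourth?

augmented

A diminished fifth spans 6 semitones.
A fourth spanning 6 semitones is augmented (the perfect fourth is 5).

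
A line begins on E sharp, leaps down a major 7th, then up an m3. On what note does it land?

A

A major seventh down from E# is F# (letter F, 11 semitones down).
A minor third up from F# is A (letter A, 3 semitones up).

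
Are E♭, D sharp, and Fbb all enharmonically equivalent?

Yes

Eb = pitch class 3 and D# = pitch class 3 and Fbb = pitch class 3 — the same pitch class, so they are enharmonic equivalents.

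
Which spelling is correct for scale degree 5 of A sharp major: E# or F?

E#

Each scale degree takes a distinct letter name. Degree 5 of a scale on A must use the letter E.
E# and F are enharmonically the same pitch, but only E# uses the letter E, so it is the correct spelling here.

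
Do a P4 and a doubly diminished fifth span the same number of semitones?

Yes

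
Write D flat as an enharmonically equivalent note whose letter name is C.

C#

Db is pitch class 1. The letter C alone is pitch class 0.
To reach pitch class 1 from C requires an offset of +1 semitone, i.e. sharp: C#.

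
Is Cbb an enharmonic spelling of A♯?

Yes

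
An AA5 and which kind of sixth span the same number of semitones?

A doubly augmented fifth spans 9 semitones.
A sixth spanning 9 semitones is major (the major sixth is 9).

major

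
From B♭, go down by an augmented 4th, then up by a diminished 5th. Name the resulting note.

Cbb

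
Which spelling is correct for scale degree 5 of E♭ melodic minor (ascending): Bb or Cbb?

Bb

Each scale degree takes a distinct letter name. Degree 5 of a scale on E must use the letter B.
Bb and Cbb are enharmonically the same pitch, but only Bb uses the letter B, so it is the correct spelling here.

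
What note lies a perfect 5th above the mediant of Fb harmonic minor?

The mediant of Fb harmonic minor is Abb.
A perfect fifth (7 semitones) above Abb lands on the letter E, giving Ebb.

Ebb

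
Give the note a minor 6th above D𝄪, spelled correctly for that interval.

A sixth above D lands on the letter B.
A minor sixth spans 8 semitones, so D## moves to pitch class 0. On the letter B that is B#.

B#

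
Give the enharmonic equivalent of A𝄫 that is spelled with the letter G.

G

Plain G sits at the same pitch as Abb, so on the letter G the same pitch needs a natural: G.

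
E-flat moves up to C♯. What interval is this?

augmented sixth

Counting letters E–F–G–A–B–C gives a sixth.
Eb→C# = 10 semitones, 1 wider than the major sixth (9), so augmented.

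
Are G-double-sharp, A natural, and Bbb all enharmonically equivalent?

G## is pitch class 9; A is pitch class 9; Bbb is pitch class 9.
All spellings map to pitch class 9, so they are enharmonically equivalent.

Yes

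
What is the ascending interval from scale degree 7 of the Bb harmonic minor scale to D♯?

augmented fourth

Scale degree 7 of Bb harmonic minor is A.
A up to D#: letters A→D make it a fourth; 6 semitones makes it augmented.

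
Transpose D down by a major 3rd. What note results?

Bb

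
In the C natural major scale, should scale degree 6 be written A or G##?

Each scale degree takes a distinct letter name. Degree 6 of a scale on C must use the letter A.
A and G## are enharmonically the same pitch, but only A uses the letter A, so it is the correct spelling here.

A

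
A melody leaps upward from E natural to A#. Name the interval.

augmented fourth

Counting letters E–F–G–A gives a fourth.
E→A# = 6 semitones, 1 wider than the perfect fourth (5), so augmented.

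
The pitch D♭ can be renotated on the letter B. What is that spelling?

Plain B sits 2 semitones below Db, so on the letter B the same pitch needs a double sharp: B##.

B##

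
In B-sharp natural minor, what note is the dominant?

Degree 5 takes the letter 4 steps above B, which is F.
In natural minor, degree 5 sits 7 semitones above the tonic. B# + 7 semitones is pitch class 7, spelled on F as F##.

F##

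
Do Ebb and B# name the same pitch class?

Ebb is pitch class 2; B# is pitch class 0.
The pitch classes differ (2 vs. 0), so they are not enharmonic equivalents.

No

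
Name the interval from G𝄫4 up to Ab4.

augmented second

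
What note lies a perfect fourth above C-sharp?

F#

C up a perfect fourth is F, so the target letter is F.
From C#, a perfect fourth is 5 semitones up: F#.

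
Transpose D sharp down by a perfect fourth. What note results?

D down a perfect fourth is A, so the target letter is A.
From D#, a perfect fourth is 5 semitones down: A#.

A#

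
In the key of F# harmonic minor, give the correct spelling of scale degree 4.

The F# harmonic minor scale runs F# G# A B C# D E#.
Degree 4 is B.

B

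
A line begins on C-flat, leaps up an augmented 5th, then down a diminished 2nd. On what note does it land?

F##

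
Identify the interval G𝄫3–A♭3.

augmented second

Counting letters G–A gives a second.
Gbb→Ab = 3 semitones, 1 wider than the major second (2), so augmented.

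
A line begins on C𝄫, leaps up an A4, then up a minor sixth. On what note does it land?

An augmented fourth up from Cbb is Fb (letter F, 6 semitones up).
A minor sixth up from Fb is Dbb (letter D, 8 semitones up).

Dbb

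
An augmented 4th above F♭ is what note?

A fourth above F lands on the letter B.
An augmented fourth spans 6 semitones, so Fb moves to pitch class 10. On the letter B that is Bb.

Bb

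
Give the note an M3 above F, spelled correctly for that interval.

A third above F lands on the letter A.
A major third spans 4 semitones, so F moves to pitch class 9. On the letter A that is A.

A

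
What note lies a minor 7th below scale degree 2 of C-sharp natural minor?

Scale degree 2 of C# natural minor is D#.
A minor seventh (10 semitones) below D# lands on the letter E, giving E#.

E#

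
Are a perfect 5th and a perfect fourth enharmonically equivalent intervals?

No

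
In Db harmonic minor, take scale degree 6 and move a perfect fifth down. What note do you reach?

Ebb

Scale degree 6 of Db harmonic minor is Bbb.
A perfect fifth (7 semitones) below Bbb lands on the letter E, giving Ebb.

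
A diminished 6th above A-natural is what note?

A up a major sixth is F#, so the target letter is F.
From A, a diminished sixth is 7 semitones up: Fb.

Fb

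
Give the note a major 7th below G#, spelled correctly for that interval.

G down a major seventh is Ab, so the target letter is A.
From G#, a major seventh is 11 semitones down: A.

A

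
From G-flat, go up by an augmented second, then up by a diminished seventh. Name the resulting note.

Gb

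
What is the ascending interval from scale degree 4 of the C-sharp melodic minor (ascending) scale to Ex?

augmented seventh

Scale degree 4 of C# melodic minor (ascending) is F#.
F# up to E##: letters F→E make it a seventh; 12 semitones makes it augmented.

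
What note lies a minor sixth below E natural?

G#

A sixth below E lands on the letter G.
A minor sixth spans 8 semitones, so E moves to pitch class 8. On the letter G that is G#.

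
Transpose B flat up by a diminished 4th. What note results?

Ebb

B up a perfect fourth is E, so the target letter is E.
From Bb, a diminished fourth is 4 semitones up: Ebb.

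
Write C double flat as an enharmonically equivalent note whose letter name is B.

Cbb is pitch class 10. The letter B alone is pitch class 11.
To reach pitch class 10 from B requires an offset of -1 semitone, i.e. flat: Bb.

Bb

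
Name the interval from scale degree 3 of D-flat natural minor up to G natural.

Scale degree 3 of Db natural minor is Fb.
Fb up to G: letters F→G make it a second; 3 semitones makes it augmented.

augmented second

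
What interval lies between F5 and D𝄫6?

Counting letters F–G–A–B–C–D gives a sixth.
F→Dbb = 7 semitones, 2 narrower than the major sixth (9), so diminished.

diminished sixth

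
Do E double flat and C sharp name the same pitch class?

No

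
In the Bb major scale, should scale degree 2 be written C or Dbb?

Each scale degree takes a distinct letter name. Degree 2 of a scale on B must use the letter C.
C and Dbb are enharmonically the same pitch, but only C uses the letter C, so it is the correct spelling here.

C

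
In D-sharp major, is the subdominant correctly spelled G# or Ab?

Each scale degree takes a distinct letter name. Degree 4 of a scale on D must use the letter G.
G# and Ab are enharmonically the same pitch, but only G# uses the letter G, so it is the correct spelling here.

G#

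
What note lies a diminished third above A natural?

Cb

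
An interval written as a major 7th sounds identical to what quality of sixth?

doubly augmented

A major seventh spans 11 semitones.
A sixth spanning 11 semitones is doubly augmented (the major sixth is 9).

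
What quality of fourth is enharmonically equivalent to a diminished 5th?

A diminished fifth spans 6 semitones.
A fourth spanning 6 semitones is augmented (the perfect fourth is 5).

augmented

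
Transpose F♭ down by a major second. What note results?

Ebb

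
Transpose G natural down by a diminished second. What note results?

F##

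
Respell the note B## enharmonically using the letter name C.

Plain C sits 1 semitone below B##, so on the letter C the same pitch needs a sharp: C#.

C#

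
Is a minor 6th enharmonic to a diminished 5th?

No

A minor sixth spans 8 semitones; a diminished fifth spans 6.
The spans differ, so they are not enharmonic equivalents.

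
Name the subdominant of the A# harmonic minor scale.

D#

Degree 4 takes the letter 3 steps above A, which is D.
In harmonic minor, degree 4 sits 5 semitones above the tonic. A# + 5 semitones is pitch class 3, spelled on D as D#.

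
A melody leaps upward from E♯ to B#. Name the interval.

Counting letters E–F–G–A–B gives a fifth.
E#→B# = 7 semitones, exactly the perfect fifth.

perfect fifth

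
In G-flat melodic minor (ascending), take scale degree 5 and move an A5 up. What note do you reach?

Scale degree 5 of Gb melodic minor (ascending) is Db.
An augmented fifth (8 semitones) above Db lands on the letter A, giving A.

A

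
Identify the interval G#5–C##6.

The letter names run G→C, a span of 3 letter steps, so the interval is some kind of fourth.
G# to C## is 6 semitones. A perfect fourth is 5, so 6 makes it augmented.

augmented fourth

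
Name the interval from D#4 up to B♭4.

Counting letters D–E–F–G–A–B gives a sixth.
D#→Bb = 7 semitones, 2 narrower than the major sixth (9), so diminished.

diminished sixth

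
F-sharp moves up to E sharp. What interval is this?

major seventh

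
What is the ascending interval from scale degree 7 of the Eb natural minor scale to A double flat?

diminished fifth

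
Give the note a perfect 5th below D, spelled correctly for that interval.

G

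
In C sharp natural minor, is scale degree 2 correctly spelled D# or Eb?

D#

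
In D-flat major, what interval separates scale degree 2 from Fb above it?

Scale degree 2 of Db major is Eb.
Eb up to Fb: letters E→F make it a second; 1 semitone makes it minor.

minor second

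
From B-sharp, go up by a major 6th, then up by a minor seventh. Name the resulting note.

F##

A major sixth up from B# is G## (letter G, 9 semitones up).
A minor seventh up from G## is F## (letter F, 10 semitones up).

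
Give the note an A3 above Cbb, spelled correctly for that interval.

Eb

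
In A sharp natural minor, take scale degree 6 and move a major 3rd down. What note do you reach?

D

Scale degree 6 of A# natural minor is F#.
A major third (4 semitones) below F# lands on the letter D, giving D.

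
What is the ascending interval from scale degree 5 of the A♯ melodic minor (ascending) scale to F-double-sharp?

Scale degree 5 of A# melodic minor (ascending) is E#.
E# up to F##: letters E→F make it a second; 2 semitones makes it major.

major second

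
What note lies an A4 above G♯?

G up a perfect fourth is C, so the target letter is C.
From G#, an augmented fourth is 6 semitones up: C##.

C##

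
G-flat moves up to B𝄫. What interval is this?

The letter names run G→B, a span of 2 letter steps, so the interval is some kind of third.
Gb to Bbb is 3 semitones. A major third is 4, so 3 makes it minor.

minor third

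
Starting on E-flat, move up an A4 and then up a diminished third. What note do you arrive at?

Cb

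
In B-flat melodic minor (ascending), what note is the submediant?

The Bb melodic minor (ascending) scale runs Bb C Db Eb F G A.
Degree 6 is G.

G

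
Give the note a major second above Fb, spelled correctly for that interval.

Gb

A second above F lands on the letter G.
A major second spans 2 semitones, so Fb moves to pitch class 6. On the letter G that is Gb.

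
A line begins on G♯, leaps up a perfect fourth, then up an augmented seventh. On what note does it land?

B##

A perfect fourth up from G# is C# (letter C, 5 semitones up).
An augmented seventh up from C# is B## (letter B, 12 semitones up).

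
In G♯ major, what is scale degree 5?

D#

Degree 5 takes the letter 4 steps above G, which is D.
In major, degree 5 sits 7 semitones above the tonic. G# + 7 semitones is pitch class 3, spelled on D as D#.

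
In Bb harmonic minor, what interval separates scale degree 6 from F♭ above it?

minor seventh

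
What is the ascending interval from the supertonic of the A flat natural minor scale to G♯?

augmented sixth

The supertonic of Ab natural minor is Bb.
Bb up to G#: letters B→G make it a sixth; 10 semitones makes it augmented.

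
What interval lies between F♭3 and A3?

The letter names run F→A, a span of 2 letter steps, so the interval is some kind of third.
Fb to A is 5 semitones. A major third is 4, so 5 makes it augmented.

augmented third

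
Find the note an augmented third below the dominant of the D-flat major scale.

Fbb

The dominant of Db major is Ab.
An augmented third (5 semitones) below Ab lands on the letter F, giving Fbb.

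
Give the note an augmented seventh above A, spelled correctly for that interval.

G##

A seventh above A lands on the letter G.
An augmented seventh spans 12 semitones, so A moves to pitch class 9. On the letter G that is G##.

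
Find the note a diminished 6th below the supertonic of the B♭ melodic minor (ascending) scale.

The supertonic of Bb melodic minor (ascending) is C.
A diminished sixth (7 semitones) below C lands on the letter E, giving E#.

E#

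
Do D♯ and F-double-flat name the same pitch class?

Yes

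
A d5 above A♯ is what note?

E

A fifth above A lands on the letter E.
A diminished fifth spans 6 semitones, so A# moves to pitch class 4. On the letter E that is E.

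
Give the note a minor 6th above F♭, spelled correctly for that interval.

F up a major sixth is D, so the target letter is D.
From Fb, a minor sixth is 8 semitones up: Dbb.

Dbb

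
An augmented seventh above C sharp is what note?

B##

A seventh above C lands on the letter B.
An augmented seventh spans 12 semitones, so C# moves to pitch class 1. On the letter B that is B##.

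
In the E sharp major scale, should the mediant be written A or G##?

Each scale degree takes a distinct letter name. Degree 3 of a scale on E must use the letter G.
G## and A are enharmonically the same pitch, but only G## uses the letter G, so it is the correct spelling here.

G##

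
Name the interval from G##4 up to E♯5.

minor sixth

Counting letters G–A–B–C–D–E gives a sixth.
G##→E# = 8 semitones, 1 narrower than the major sixth (9), so minor.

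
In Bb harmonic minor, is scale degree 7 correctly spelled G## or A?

A

Each scale degree takes a distinct letter name. Degree 7 of a scale on B must use the letter A.
A and G## are enharmonically the same pitch, but only A uses the letter A, so it is the correct spelling here.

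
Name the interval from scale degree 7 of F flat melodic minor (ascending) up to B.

augmented fifth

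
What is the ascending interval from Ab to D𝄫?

Counting letters A–B–C–D gives a fourth.
Ab→Dbb = 4 semitones, 1 narrower than the perfect fourth (5), so diminished.

diminished fourth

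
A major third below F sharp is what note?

F down a major third is Db, so the target letter is D.
From F#, a major third is 4 semitones down: D.

D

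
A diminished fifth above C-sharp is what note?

G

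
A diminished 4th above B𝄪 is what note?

E#

A fourth above B lands on the letter E.
A diminished fourth spans 4 semitones, so B## moves to pitch class 5. On the letter E that is E#.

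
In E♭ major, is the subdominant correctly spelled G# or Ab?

Ab

Each scale degree takes a distinct letter name. Degree 4 of a scale on E must use the letter A.
Ab and G# are enharmonically the same pitch, but only Ab uses the letter A, so it is the correct spelling here.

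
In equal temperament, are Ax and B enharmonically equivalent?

Yes

A## is pitch class 11; B is pitch class 11.
All spellings map to pitch class 11, so they are enharmonically equivalent.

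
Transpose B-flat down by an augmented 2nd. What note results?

Abb

A second below B lands on the letter A.
An augmented second spans 3 semitones, so Bb moves to pitch class 7. On the letter A that is Abb.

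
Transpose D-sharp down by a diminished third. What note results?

B##

A third below D lands on the letter B.
A diminished third spans 2 semitones, so D# moves to pitch class 1. On the letter B that is B##.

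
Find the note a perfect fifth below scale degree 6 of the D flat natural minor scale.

Ebb

Scale degree 6 of Db natural minor is Bbb.
A perfect fifth (7 semitones) below Bbb lands on the letter E, giving Ebb.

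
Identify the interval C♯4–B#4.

The letter names run C→B, a span of 6 letter steps, so the interval is some kind of seventh.
C# to B# is 11 semitones. A major seventh is 11, so 11 makes it major.

major seventh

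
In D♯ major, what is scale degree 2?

Degree 2 takes the letter 1 step above D, which is E.
In major, degree 2 sits 2 semitones above the tonic. D# + 2 semitones is pitch class 5, spelled on E as E#.

E#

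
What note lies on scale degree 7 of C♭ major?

Bb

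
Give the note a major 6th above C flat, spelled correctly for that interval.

C up a major sixth is A, so the target letter is A.
From Cb, a major sixth is 9 semitones up: Ab.

Ab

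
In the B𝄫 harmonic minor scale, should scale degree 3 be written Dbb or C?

Each scale degree takes a distinct letter name. Degree 3 of a scale on B must use the letter D.
Dbb and C are enharmonically the same pitch, but only Dbb uses the letter D, so it is the correct spelling here.

Dbb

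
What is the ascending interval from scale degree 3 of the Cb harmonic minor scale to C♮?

augmented sixth

Scale degree 3 of Cb harmonic minor is Ebb.
Ebb up to C: letters E→C make it a sixth; 10 semitones makes it augmented.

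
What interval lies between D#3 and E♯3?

major second

Counting letters D–E gives a second.
D#→E# = 2 semitones, exactly the major second.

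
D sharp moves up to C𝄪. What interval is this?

major seventh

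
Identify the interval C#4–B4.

The letter names run C→B, a span of 6 letter steps, so the interval is some kind of seventh.
C# to B is 10 semitones. A major seventh is 11, so 10 makes it minor.

minor seventh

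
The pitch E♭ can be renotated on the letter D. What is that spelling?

Plain D sits 1 semitone below Eb, so on the letter D the same pitch needs a sharp: D#.

D#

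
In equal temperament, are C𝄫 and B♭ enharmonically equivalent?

Cbb is pitch class 10; Bb is pitch class 10.
All spellings map to pitch class 10, so they are enharmonically equivalent.

Yes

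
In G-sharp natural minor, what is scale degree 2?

A#

The G# natural minor scale runs G# A# B C# D# E F#.
Degree 2 is A#.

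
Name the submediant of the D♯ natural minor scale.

The D# natural minor scale runs D# E# F# G# A# B C#.
Degree 6 is B.

B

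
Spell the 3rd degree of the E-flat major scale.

G

Degree 3 takes the letter 2 steps above E, which is G.
In major, degree 3 sits 4 semitones above the tonic. Eb + 4 semitones is pitch class 7, spelled on G as G.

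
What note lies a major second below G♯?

F#

G down a major second is F, so the target letter is F.
From G#, a major second is 2 semitones down: F#.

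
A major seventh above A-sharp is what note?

G##

A up a major seventh is G#, so the target letter is G.
From A#, a major seventh is 11 semitones up: G##.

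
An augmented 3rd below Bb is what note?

Gbb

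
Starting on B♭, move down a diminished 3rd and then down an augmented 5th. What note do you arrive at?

A diminished third down from Bb is G# (letter G, 2 semitones down).
An augmented fifth down from G# is C (letter C, 8 semitones down).

C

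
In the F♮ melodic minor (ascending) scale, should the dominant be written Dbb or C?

C

Each scale degree takes a distinct letter name. Degree 5 of a scale on F must use the letter C.
C and Dbb are enharmonically the same pitch, but only C uses the letter C, so it is the correct spelling here.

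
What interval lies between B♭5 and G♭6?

Counting letters B–C–D–E–F–G gives a sixth.
Bb→Gb = 8 semitones, 1 narrower than the major sixth (9), so minor.

minor sixth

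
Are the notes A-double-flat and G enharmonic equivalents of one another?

Abb is pitch class 7; G is pitch class 7.
All spellings map to pitch class 7, so they are enharmonically equivalent.

Yes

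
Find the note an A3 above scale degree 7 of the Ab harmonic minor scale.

B#

Scale degree 7 of Ab harmonic minor is G.
An augmented third (5 semitones) above G lands on the letter B, giving B#.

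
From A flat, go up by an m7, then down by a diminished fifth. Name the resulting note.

C

A minor seventh up from Ab is Gb (letter G, 10 semitones up).
A diminished fifth down from Gb is C (letter C, 6 semitones down).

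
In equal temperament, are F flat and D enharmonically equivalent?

Two spellings are enharmonically equivalent only if they share a pitch class.
Here Fb → 4, D → 2; 2 ≠ 4, so they are not.

No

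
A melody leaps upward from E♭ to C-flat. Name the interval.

minor sixth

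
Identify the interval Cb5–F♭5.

Counting letters C–D–E–F gives a fourth.
Cb→Fb = 5 semitones, exactly the perfect fourth.

perfect fourth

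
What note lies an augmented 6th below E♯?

G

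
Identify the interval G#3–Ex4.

Counting letters G–A–B–C–D–E gives a sixth.
G#→E## = 10 semitones, 1 wider than the major sixth (9), so augmented.

augmented sixth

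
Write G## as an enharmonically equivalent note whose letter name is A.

G## is pitch class 9. The letter A alone is pitch class 9.
Pitch class 9 on A needs no accidental: A.

A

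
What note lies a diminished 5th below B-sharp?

A fifth below B lands on the letter E.
A diminished fifth spans 6 semitones, so B# moves to pitch class 6. On the letter E that is E##.

E##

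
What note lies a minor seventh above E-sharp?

A seventh above E lands on the letter D.
A minor seventh spans 10 semitones, so E# moves to pitch class 3. On the letter D that is D#.

D#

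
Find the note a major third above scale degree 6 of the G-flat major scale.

Scale degree 6 of Gb major is Eb.
A major third (4 semitones) above Eb lands on the letter G, giving G.

G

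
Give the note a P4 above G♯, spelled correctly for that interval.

A fourth above G lands on the letter C.
A perfect fourth spans 5 semitones, so G# moves to pitch class 1. On the letter C that is C#.

C#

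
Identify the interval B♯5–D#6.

Counting letters B–C–D gives a third.
B#→D# = 3 semitones, 1 narrower than the major third (4), so minor.

minor third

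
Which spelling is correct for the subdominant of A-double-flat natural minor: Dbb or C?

Dbb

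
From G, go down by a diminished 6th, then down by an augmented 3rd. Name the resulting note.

A diminished sixth down from G is B# (letter B, 7 semitones down).
An augmented third down from B# is G (letter G, 5 semitones down).

G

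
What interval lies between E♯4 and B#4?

perfect fifth

Counting letters E–F–G–A–B gives a fifth.
E#→B# = 7 semitones, exactly the perfect fifth.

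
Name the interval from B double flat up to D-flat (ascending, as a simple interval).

The letter names run B→D, a span of 2 letter steps, so the interval is some kind of third.
Bbb to Db is 4 semitones. A major third is 4, so 4 makes it major.

major third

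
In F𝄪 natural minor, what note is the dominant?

The F## natural minor scale runs F## G## A# B# C## D# E#.
Degree 5 is C##.

C##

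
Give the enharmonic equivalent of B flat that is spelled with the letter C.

Plain C sits 2 semitones above Bb, so on the letter C the same pitch needs a double flat: Cbb.

Cbb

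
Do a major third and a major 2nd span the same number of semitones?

A major third spans 4 semitones; a major second spans 2.
The spans differ, so they are not enharmonic equivalents.

No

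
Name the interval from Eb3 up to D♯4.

augmented seventh

Counting letters E–F–G–A–B–C–D gives a seventh.
Eb→D# = 12 semitones, 1 wider than the major seventh (11), so augmented.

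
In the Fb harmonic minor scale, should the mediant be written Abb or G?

Abb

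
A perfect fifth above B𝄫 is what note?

Fb

B up a perfect fifth is F#, so the target letter is F.
From Bbb, a perfect fifth is 7 semitones up: Fb.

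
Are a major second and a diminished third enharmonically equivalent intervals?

Yes

A major second spans 2 semitones; a diminished third spans 2.
They are enharmonically equivalent.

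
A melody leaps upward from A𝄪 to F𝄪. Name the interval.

minor sixth

The letter names run A→F, a span of 5 letter steps, so the interval is some kind of sixth.
A## to F## is 8 semitones. A major sixth is 9, so 8 makes it minor.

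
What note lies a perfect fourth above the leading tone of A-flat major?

C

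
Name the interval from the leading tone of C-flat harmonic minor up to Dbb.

diminished third

The leading tone of Cb harmonic minor is Bb.
Bb up to Dbb: letters B→D make it a third; 2 semitones makes it diminished.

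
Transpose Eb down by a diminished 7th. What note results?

F#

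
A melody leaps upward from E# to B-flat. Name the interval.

Counting letters E–F–G–A–B gives a fifth.
E#→Bb = 5 semitones, 2 narrower than the perfect fifth (7), so doubly diminished.

doubly diminished fifth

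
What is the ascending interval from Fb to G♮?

Counting letters F–G gives a second.
Fb→G = 3 semitones, 1 wider than the major second (2), so augmented.

augmented second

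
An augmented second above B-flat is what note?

C#

A second above B lands on the letter C.
An augmented second spans 3 semitones, so Bb moves to pitch class 1. On the letter C that is C#.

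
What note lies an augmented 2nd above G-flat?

A second above G lands on the letter A.
An augmented second spans 3 semitones, so Gb moves to pitch class 9. On the letter A that is A.

A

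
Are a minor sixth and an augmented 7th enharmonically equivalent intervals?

No

A minor sixth spans 8 semitones; an augmented seventh spans 12.
The spans differ, so they are not enharmonic equivalents.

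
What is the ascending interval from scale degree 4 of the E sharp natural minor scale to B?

minor second

Scale degree 4 of E# natural minor is A#.
A# up to B: letters A→B make it a second; 1 semitone makes it minor.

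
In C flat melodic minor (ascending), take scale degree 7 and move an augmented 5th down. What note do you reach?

Ebb

Scale degree 7 of Cb melodic minor (ascending) is Bb.
An augmented fifth (8 semitones) below Bb lands on the letter E, giving Ebb.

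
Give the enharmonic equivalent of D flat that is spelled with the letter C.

C#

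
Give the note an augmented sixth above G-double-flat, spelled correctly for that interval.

Eb

A sixth above G lands on the letter E.
An augmented sixth spans 10 semitones, so Gbb moves to pitch class 3. On the letter E that is Eb.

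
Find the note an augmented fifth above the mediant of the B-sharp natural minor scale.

A##

The mediant of B# natural minor is D#.
An augmented fifth (8 semitones) above D# lands on the letter A, giving A##.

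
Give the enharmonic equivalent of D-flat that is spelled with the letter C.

Plain C sits 1 semitone below Db, so on the letter C the same pitch needs a sharp: C#.

C#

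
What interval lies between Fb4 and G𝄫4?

The letter names run F→G, a span of 1 letter step, so the interval is some kind of second.
Fb to Gbb is 1 semitone. A major second is 2, so 1 makes it minor.

minor second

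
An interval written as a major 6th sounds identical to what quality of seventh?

diminished

A major sixth spans 9 semitones.
A seventh spanning 9 semitones is diminished (the major seventh is 11).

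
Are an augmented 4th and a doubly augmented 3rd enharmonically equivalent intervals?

An augmented fourth spans 6 semitones; a doubly augmented third spans 6.
They are enharmonically equivalent.

Yes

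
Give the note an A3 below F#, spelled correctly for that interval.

Db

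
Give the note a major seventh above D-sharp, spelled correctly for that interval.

C##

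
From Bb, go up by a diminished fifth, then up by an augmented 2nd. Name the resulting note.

A diminished fifth up from Bb is Fb (letter F, 6 semitones up).
An augmented second up from Fb is G (letter G, 3 semitones up).

G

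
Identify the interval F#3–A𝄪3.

augmented third

Counting letters F–G–A gives a third.
F#→A## = 5 semitones, 1 wider than the major third (4), so augmented.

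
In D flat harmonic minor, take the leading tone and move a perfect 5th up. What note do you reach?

The leading tone of Db harmonic minor is C.
A perfect fifth (7 semitones) above C lands on the letter G, giving G.

G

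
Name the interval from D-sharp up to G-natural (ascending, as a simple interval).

Counting letters D–E–F–G gives a fourth.
D#→G = 4 semitones, 1 narrower than the perfect fourth (5), so diminished.

diminished fourth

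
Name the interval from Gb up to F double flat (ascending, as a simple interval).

diminished seventh

The letter names run G→F, a span of 6 letter steps, so the interval is some kind of seventh.
Gb to Fbb is 9 semitones. A major seventh is 11, so 9 makes it diminished.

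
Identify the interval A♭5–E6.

Counting letters A–B–C–D–E gives a fifth.
Ab→E = 8 semitones, 1 wider than the perfect fifth (7), so augmented.

augmented fifth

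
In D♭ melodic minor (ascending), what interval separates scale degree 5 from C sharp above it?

Scale degree 5 of Db melodic minor (ascending) is Ab.
Ab up to C#: letters A→C make it a third; 5 semitones makes it augmented.

augmented third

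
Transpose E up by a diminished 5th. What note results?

Bb

A fifth above E lands on the letter B.
A diminished fifth spans 6 semitones, so E moves to pitch class 10. On the letter B that is Bb.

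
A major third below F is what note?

Db

F down a major third is Db, so the target letter is D.
From F, a major third is 4 semitones down: Db.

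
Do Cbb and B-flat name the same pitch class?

Cbb = pitch class 10 and Bb = pitch class 10 — the same pitch class, so they are enharmonic equivalents.

Yes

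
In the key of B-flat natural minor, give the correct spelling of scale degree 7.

Ab

The Bb natural minor scale runs Bb C Db Eb F Gb Ab.
Degree 7 is Ab.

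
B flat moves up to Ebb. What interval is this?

diminished fourth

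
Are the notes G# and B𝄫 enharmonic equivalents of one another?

No

Two spellings are enharmonically equivalent only if they share a pitch class.
Here G# → 8, Bbb → 9; 8 ≠ 9, so they are not.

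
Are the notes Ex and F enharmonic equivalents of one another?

E## is pitch class 6; F is pitch class 5.
The pitch classes differ (6 vs. 5), so they are not enharmonic equivalents.

No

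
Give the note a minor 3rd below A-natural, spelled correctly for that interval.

A third below A lands on the letter F.
A minor third spans 3 semitones, so A moves to pitch class 6. On the letter F that is F#.

F#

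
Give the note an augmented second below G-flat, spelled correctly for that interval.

Fbb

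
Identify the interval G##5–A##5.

major second

The letter names run G→A, a span of 1 letter step, so the interval is some kind of second.
G## to A## is 2 semitones. A major second is 2, so 2 makes it major.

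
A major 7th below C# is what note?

C down a major seventh is Db, so the target letter is D.
From C#, a major seventh is 11 semitones down: D.

D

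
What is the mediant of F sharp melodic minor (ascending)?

A

Degree 3 takes the letter 2 steps above F, which is A.
In melodic minor (ascending), degree 3 sits 3 semitones above the tonic. F# + 3 semitones is pitch class 9, spelled on A as A.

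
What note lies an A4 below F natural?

F down a perfect fourth is C, so the target letter is C.
From F, an augmented fourth is 6 semitones down: Cb.

Cb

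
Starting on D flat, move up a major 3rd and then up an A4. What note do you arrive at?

A major third up from Db is F (letter F, 4 semitones up).
An augmented fourth up from F is B (letter B, 6 semitones up).

B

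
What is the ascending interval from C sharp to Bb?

diminished seventh

The letter names run C→B, a span of 6 letter steps, so the interval is some kind of seventh.
C# to Bb is 9 semitones. A major seventh is 11, so 9 makes it diminished.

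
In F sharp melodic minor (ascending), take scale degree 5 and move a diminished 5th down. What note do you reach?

F##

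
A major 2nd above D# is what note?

E#

A second above D lands on the letter E.
A major second spans 2 semitones, so D# moves to pitch class 5. On the letter E that is E#.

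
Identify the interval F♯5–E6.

The letter names run F→E, a span of 6 letter steps, so the interval is some kind of seventh.
F# to E is 10 semitones. A major seventh is 11, so 10 makes it minor.

minor seventh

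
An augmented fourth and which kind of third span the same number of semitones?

doubly augmented

An augmented fourth spans 6 semitones.
A third spanning 6 semitones is doubly augmented (the major third is 4).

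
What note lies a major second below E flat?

Db

E down a major second is D, so the target letter is D.
From Eb, a major second is 2 semitones down: Db.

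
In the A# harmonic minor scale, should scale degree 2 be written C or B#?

B#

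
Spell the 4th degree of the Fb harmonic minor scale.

Bbb

The Fb harmonic minor scale runs Fb Gb Abb Bbb Cb Dbb Eb.
Degree 4 is Bbb.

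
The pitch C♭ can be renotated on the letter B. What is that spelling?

B

Plain B sits at the same pitch as Cb, so on the letter B the same pitch needs a natural: B.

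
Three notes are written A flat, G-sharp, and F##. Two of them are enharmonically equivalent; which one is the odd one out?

In 12-tone equal temperament, enharmonic equivalents share a pitch class. Ab is pitch class 8; G# is pitch class 8; F## is pitch class 7.
Ab and G# share pitch class 8, while F## is pitch class 7.

F##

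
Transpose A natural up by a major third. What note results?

C#

A third above A lands on the letter C.
A major third spans 4 semitones, so A moves to pitch class 1. On the letter C that is C#.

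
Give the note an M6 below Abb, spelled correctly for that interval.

Cbb

A sixth below A lands on the letter C.
A major sixth spans 9 semitones, so Abb moves to pitch class 10. On the letter C that is Cbb.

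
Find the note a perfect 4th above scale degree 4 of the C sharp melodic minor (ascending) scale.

Scale degree 4 of C# melodic minor (ascending) is F#.
A perfect fourth (5 semitones) above F# lands on the letter B, giving B.

B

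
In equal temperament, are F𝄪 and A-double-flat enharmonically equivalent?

Yes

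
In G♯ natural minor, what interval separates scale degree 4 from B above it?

minor seventh

Scale degree 4 of G# natural minor is C#.
C# up to B: letters C→B make it a seventh; 10 semitones makes it minor.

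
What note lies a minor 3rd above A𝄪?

A up a major third is C#, so the target letter is C.
From A##, a minor third is 3 semitones up: C##.

C##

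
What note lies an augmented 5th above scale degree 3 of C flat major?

B

Scale degree 3 of Cb major is Eb.
An augmented fifth (8 semitones) above Eb lands on the letter B, giving B.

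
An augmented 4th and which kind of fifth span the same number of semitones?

diminished

An augmented fourth spans 6 semitones.
A fifth spanning 6 semitones is diminished (the perfect fifth is 7).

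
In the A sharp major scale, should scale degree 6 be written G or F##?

Each scale degree takes a distinct letter name. Degree 6 of a scale on A must use the letter F.
F## and G are enharmonically the same pitch, but only F## uses the letter F, so it is the correct spelling here.

F##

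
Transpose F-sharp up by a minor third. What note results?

A

F up a major third is A, so the target letter is A.
From F#, a minor third is 3 semitones up: A.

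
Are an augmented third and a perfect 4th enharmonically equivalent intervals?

Yes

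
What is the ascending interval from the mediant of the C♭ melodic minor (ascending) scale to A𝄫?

perfect fourth

The mediant of Cb melodic minor (ascending) is Ebb.
Ebb up to Abb: letters E→A make it a fourth; 5 semitones makes it perfect.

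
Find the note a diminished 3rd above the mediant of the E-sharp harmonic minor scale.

Bb

The mediant of E# harmonic minor is G#.
A diminished third (2 semitones) above G# lands on the letter B, giving Bb.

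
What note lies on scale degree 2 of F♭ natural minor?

The Fb natural minor scale runs Fb Gb Abb Bbb Cb Dbb Ebb.
Degree 2 is Gb.

Gb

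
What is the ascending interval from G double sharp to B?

diminished third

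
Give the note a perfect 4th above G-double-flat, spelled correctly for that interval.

Cbb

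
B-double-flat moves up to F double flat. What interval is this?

The letter names run B→F, a span of 4 letter steps, so the interval is some kind of fifth.
Bbb to Fbb is 6 semitones. A perfect fifth is 7, so 6 makes it diminished.

diminished fifth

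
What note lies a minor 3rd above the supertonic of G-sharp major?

The supertonic of G# major is A#.
A minor third (3 semitones) above A# lands on the letter C, giving C#.

C#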